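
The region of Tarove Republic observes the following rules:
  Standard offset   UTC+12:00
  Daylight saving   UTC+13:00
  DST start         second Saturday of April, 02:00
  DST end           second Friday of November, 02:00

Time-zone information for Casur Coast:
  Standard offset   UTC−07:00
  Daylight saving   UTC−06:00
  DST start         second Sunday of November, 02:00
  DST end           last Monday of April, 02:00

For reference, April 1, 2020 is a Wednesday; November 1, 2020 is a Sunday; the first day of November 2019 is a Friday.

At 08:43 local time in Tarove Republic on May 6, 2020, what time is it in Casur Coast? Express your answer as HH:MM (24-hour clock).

12:43

1 April 2020 is a Wednesday, so the first Saturday is April 4 and the second is April 11.
1 November 2020 is a Sunday, so the first Friday is November 6 and the second is November 13.
May 6, 2020 lies within the daylight-saving period (11 April – 13 November), so Tarove Republic is on daylight time, UTC+13:00.
08:43 Tarove Republic − 13h = 19:43 UTC (rolling into the previous day, 5 May 2020).
1 November 2019 is a Friday, so the first Sunday is November 3 and the second is November 10.
1 April 2020 is a Wednesday, so Mondays fall on 6, 13, 20, 27; the last is April 27.
At the standard offset (UTC−07:00), 19:43 UTC − 7h = 12:43 Casur Coast standard time.
The standard-time date in Casur Coast, May 5, 2020, does not fall between 10 November 2019 and 27 April 2020, so daylight saving is not in effect and Casur Coast is at UTC−07:00.
19:43 UTC − 7h = 12:43 Casur Coast.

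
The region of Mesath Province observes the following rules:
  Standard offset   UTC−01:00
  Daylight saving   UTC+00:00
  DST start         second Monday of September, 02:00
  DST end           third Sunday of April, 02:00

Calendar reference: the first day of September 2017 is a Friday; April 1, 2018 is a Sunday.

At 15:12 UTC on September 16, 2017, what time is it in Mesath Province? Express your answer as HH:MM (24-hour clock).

15:12

1 September 2017 is a Friday, so the first Monday is September 4 and the second is September 11.
1 April 2018 is a Sunday, so the first Sunday is April 1 and the third is April 15.
At the standard offset (UTC−01:00), 15:12 UTC − 1h = 14:12 Mesath Province standard time.
The standard-time date in Mesath Province, September 16, 2017, falls between 11 September 2017 and 15 April 2018, so daylight saving is in effect and Mesath Province is at UTC+00:00.
15:12 UTC + 0h = 15:12 local.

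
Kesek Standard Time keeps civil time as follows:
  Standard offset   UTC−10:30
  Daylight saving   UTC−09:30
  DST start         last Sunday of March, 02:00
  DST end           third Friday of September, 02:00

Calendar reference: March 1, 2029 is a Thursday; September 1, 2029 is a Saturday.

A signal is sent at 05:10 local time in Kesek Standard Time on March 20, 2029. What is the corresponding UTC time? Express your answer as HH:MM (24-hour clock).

1 March 2029 is a Thursday, so Sundays fall on 4, 11, 18, 25; the last is March 25.
1 September 2029 is a Saturday, so the first Friday is September 7 and the third is September 21.
March 20, 2029 is outside the daylight-saving period (25 March – 21 September), so Kesek Standard Time is on standard time, UTC−10:30.
05:10 local + 10h30m = 15:40 UTC.

15:40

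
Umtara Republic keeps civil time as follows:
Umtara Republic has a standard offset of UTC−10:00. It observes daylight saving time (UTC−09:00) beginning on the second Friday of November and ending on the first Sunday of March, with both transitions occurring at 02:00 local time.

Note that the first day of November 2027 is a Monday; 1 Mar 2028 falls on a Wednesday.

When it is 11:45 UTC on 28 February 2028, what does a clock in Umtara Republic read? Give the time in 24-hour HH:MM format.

1 November 2027 is a Monday, so the first Friday is November 5 and the second is November 12.
1 March 2028 is a Wednesday, so the first Sunday is March 5.
At the standard offset (UTC−10:00), 11:45 UTC − 10h = 01:45 Umtara Republic standard time.
The standard-time date in Umtara Republic, 28 February 2028, falls between 12 November 2027 and 5 March 2028, so daylight saving is in effect and Umtara Republic is at UTC−09:00.
11:45 UTC − 9h = 02:45 local.

02:45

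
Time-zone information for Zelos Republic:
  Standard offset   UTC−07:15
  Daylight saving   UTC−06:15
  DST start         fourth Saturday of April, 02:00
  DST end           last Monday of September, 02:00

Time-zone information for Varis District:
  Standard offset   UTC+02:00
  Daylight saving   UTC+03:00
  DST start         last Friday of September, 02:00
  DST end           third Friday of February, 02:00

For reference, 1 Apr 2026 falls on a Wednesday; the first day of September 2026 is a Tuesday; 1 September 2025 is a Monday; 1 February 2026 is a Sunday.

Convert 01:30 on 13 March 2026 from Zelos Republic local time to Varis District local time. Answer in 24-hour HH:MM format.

10:45

1 April 2026 is a Wednesday, so the first Saturday is April 4 and the fourth is April 25.
1 September 2026 is a Tuesday, so Mondays fall on 7, 14, 21, 28; the last is September 28.
Daylight saving runs 25 April – 28 September; 13 March 2026 is outside that window, so Zelos Republic is on standard time at UTC−07:15.
01:30 Zelos Republic + 7h15m = 08:45 UTC.
1 September 2025 is a Monday, so Fridays fall on 5, 12, 19, 26; the last is September 26.
1 February 2026 is a Sunday, so the first Friday is February 6 and the third is February 20.
At the standard offset (UTC+02:00), 08:45 UTC + 2h = 10:45 Varis District standard time.
The standard-time date in Varis District, 13 March 2026, does not fall between 26 September 2025 and 20 February 2026, so daylight saving is not in effect and Varis District is at UTC+02:00.
08:45 UTC + 2h = 10:45 Varis District.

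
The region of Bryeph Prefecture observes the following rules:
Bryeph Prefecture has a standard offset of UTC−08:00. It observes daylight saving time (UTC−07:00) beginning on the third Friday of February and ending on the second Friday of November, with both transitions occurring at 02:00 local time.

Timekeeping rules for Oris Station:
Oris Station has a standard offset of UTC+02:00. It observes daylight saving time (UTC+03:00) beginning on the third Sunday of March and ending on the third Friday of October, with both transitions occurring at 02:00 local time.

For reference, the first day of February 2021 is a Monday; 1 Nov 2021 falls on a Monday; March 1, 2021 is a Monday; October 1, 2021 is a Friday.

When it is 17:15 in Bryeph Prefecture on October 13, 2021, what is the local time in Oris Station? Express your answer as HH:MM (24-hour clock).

1 February 2021 is a Monday, so the first Friday is February 5 and the third is February 19.
1 November 2021 is a Monday, so the first Friday is November 5 and the second is November 12.
Daylight saving runs 19 February – 12 November; October 13, 2021 is inside that window, so Bryeph Prefecture is at UTC−07:00.
17:15 Bryeph Prefecture + 7h = 00:15 UTC (rolling into the next day, 14 October 2021).
1 March 2021 is a Monday, so the first Sunday is March 7 and the third is March 21.
1 October 2021 is a Friday, so the first Friday is October 1 and the third is October 15.
At the standard offset (UTC+02:00), 00:15 UTC + 2h = 02:15 Oris Station standard time.
The standard-time date in Oris Station, October 14, 2021, falls between 21 March and 15 October, so daylight saving is in effect and Oris Station is at UTC+03:00.
00:15 UTC + 3h = 03:15 Oris Station.

03:15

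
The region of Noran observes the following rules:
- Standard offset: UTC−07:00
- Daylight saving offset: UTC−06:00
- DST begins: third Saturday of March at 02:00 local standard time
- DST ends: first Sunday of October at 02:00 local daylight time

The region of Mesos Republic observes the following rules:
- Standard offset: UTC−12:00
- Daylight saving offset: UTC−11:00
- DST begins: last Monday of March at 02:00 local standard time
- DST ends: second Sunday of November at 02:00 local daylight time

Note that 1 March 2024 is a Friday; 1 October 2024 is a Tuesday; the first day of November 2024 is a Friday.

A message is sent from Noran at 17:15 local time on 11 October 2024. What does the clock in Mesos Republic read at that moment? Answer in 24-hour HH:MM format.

1 March 2024 is a Friday, so the first Saturday is March 2 and the third is March 16.
1 October 2024 is a Tuesday, so the first Sunday is October 6.
11 October 2024 is outside the daylight-saving period (16 March – 6 October), so Noran is on standard time, UTC−07:00.
17:15 Noran + 7h = 00:15 UTC (rolling into the next day, 12 October 2024).
1 March 2024 is a Friday, so Mondays fall on 4, 11, 18, 25; the last is March 25.
1 November 2024 is a Friday, so the first Sunday is November 3 and the second is November 10.
At the standard offset (UTC−12:00), 00:15 UTC − 12h = 12:15 Mesos Republic standard time (rolling into the previous day, 11 October 2024).
Daylight saving runs 25 March – 10 November; the standard-time date in Mesos Republic, 11 October 2024, is inside that window, so Mesos Republic is at UTC−11:00.
00:15 UTC − 11h = 13:15 Mesos Republic (rolling into the previous day, 11 October 2024).

13:15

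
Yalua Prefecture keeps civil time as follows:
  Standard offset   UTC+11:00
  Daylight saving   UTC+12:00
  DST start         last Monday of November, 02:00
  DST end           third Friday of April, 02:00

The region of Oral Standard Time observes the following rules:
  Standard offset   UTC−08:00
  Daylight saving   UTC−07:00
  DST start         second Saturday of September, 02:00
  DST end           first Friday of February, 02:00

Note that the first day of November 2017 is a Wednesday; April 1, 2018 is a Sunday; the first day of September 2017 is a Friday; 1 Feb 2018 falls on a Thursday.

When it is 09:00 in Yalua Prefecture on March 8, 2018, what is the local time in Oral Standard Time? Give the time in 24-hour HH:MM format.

1 November 2017 is a Wednesday, so Mondays fall on 6, 13, 20, 27; the last is November 27.
1 April 2018 is a Sunday, so the first Friday is April 6 and the third is April 20.
March 8, 2018 falls between 27 November 2017 and 20 April 2018, so daylight saving is in effect and Yalua Prefecture is at UTC+12:00.
09:00 Yalua Prefecture − 12h = 21:00 UTC (rolling into the previous day, 7 March 2018).
1 September 2017 is a Friday, so the first Saturday is September 2 and the second is September 9.
1 February 2018 is a Thursday, so the first Friday is February 2.
At the standard offset (UTC−08:00), 21:00 UTC − 8h = 13:00 Oral Standard Time standard time.
The standard-time date in Oral Standard Time, March 7, 2018, does not fall between 9 September 2017 and 2 February 2018, so daylight saving is not in effect and Oral Standard Time is at UTC−08:00.
21:00 UTC − 8h = 13:00 Oral Standard Time.

13:00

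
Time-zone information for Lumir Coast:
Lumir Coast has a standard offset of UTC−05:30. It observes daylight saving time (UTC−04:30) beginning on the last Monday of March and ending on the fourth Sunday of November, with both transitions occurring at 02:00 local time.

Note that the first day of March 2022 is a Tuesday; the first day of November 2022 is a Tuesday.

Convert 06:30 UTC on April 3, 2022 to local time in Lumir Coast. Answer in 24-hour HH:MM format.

1 March 2022 is a Tuesday, so Mondays fall on 7, 14, 21, 28; the last is March 28.
1 November 2022 is a Tuesday, so the first Sunday is November 6 and the fourth is November 27.
At the standard offset (UTC−05:30), 06:30 UTC − 5h30m = 01:00 Lumir Coast standard time.
Daylight saving runs 28 March – 27 November; the standard-time date in Lumir Coast, April 3, 2022, is inside that window, so Lumir Coast is at UTC−04:30.
06:30 UTC − 4h30m = 02:00 local.

02:00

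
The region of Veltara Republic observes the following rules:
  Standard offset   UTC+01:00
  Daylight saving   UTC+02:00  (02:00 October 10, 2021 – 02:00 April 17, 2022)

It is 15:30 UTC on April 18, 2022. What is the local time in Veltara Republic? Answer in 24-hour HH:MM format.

At the standard offset (UTC+01:00), 15:30 UTC + 1h = 16:30 Veltara Republic standard time.
The standard-time date in Veltara Republic, April 18, 2022, is outside the daylight-saving period (10 October 2021 – 17 April 2022), so Veltara Republic is on standard time, UTC+01:00.
15:30 UTC + 1h = 16:30 local.

16:30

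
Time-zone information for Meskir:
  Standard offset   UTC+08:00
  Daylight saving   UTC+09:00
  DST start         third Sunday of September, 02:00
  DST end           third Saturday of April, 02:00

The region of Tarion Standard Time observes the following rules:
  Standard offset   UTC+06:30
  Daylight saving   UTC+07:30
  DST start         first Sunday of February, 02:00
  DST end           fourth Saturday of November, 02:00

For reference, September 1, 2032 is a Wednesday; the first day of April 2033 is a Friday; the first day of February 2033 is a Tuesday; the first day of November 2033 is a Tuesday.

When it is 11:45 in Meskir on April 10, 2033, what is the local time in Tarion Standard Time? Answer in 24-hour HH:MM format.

1 September 2032 is a Wednesday, so the first Sunday is September 5 and the third is September 19.
1 April 2033 is a Friday, so the first Saturday is April 2 and the third is April 16.
Daylight saving runs 19 September 2032 – 16 April 2033; April 10, 2033 is inside that window, so Meskir is at UTC+09:00.
11:45 Meskir − 9h = 02:45 UTC.
1 February 2033 is a Tuesday, so the first Sunday is February 6.
1 November 2033 is a Tuesday, so the first Saturday is November 5 and the fourth is November 26.
At the standard offset (UTC+06:30), 02:45 UTC + 6h30m = 09:15 Tarion Standard Time standard time.
Daylight saving runs 6 February – 26 November; the standard-time date in Tarion Standard Time, April 10, 2033, is inside that window, so Tarion Standard Time is at UTC+07:30.
02:45 UTC + 7h30m = 10:15 Tarion Standard Time.

10:15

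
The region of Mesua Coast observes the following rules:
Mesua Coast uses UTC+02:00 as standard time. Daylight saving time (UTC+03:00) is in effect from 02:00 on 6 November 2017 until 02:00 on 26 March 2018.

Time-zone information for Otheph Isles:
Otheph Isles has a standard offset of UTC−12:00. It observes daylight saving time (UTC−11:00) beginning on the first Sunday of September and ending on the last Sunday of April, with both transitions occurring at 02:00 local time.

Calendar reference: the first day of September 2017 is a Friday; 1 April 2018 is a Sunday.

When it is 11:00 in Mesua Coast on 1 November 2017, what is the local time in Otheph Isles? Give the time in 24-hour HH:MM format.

22:00

Daylight saving runs 6 November 2017 – 26 March 2018; 1 November 2017 is outside that window, so Mesua Coast is on standard time at UTC+02:00.
11:00 Mesua Coast − 2h = 09:00 UTC.
1 September 2017 is a Friday, so the first Sunday is September 3.
1 April 2018 is a Sunday, so Sundays fall on 1, 8, 15, 22, 29; the last is April 29.
At the standard offset (UTC−12:00), 09:00 UTC − 12h = 21:00 Otheph Isles standard time (rolling into the previous day, 31 October 2017).
Daylight saving runs 3 September 2017 – 29 April 2018; the standard-time date in Otheph Isles, 31 October 2017, is inside that window, so Otheph Isles is at UTC−11:00.
09:00 UTC − 11h = 22:00 Otheph Isles (rolling into the previous day, 31 October 2017).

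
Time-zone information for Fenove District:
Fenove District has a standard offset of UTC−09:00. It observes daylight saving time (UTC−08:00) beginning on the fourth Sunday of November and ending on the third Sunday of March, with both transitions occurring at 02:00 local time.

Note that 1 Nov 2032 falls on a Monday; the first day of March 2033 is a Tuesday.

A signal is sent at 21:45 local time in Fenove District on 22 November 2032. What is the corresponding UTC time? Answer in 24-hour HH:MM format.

1 November 2032 is a Monday, so the first Sunday is November 7 and the fourth is November 28.
1 March 2033 is a Tuesday, so the first Sunday is March 6 and the third is March 20.
22 November 2032 is outside the daylight-saving period (28 November 2032 – 20 March 2033), so Fenove District is on standard time, UTC−09:00.
21:45 local + 9h = 06:45 UTC (rolling into the next day, 23 November 2032).

06:45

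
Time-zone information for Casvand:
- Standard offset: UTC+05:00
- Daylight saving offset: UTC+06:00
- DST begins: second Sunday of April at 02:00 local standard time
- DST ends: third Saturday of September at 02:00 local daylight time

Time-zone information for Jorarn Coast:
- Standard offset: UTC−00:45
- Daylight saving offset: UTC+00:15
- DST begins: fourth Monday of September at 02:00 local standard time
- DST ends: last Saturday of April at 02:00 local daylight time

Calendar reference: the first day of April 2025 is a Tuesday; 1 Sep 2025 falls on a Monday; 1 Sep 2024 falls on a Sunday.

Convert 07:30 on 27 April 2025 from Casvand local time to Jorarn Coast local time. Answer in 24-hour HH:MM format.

00:45

1 April 2025 is a Tuesday, so the first Sunday is April 6 and the second is April 13.
1 September 2025 is a Monday, so the first Saturday is September 6 and the third is September 20.
27 April 2025 lies within the daylight-saving period (13 April – 20 September), so Casvand is on daylight time, UTC+06:00.
07:30 Casvand − 6h = 01:30 UTC.
1 September 2024 is a Sunday, so the first Monday is September 2 and the fourth is September 23.
1 April 2025 is a Tuesday, so Saturdays fall on 5, 12, 19, 26; the last is April 26.
At the standard offset (UTC−00:45), 01:30 UTC − 0h45m = 00:45 Jorarn Coast standard time.
The standard-time date in Jorarn Coast, 27 April 2025, does not fall between 23 September 2024 and 26 April 2025, so daylight saving is not in effect and Jorarn Coast is at UTC−00:45.
01:30 UTC − 0h45m = 00:45 Jorarn Coast.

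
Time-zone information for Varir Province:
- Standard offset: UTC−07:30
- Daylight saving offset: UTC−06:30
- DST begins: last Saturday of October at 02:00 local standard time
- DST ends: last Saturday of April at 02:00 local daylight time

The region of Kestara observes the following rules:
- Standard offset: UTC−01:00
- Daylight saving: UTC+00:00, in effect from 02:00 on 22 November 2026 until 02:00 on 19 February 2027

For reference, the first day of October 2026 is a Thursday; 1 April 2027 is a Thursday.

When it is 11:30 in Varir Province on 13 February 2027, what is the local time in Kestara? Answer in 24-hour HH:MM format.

18:00

1 October 2026 is a Thursday, so Saturdays fall on 3, 10, 17, 24, 31; the last is October 31.
1 April 2027 is a Thursday, so Saturdays fall on 3, 10, 17, 24; the last is April 24.
13 February 2027 falls between 31 October 2026 and 24 April 2027, so daylight saving is in effect and Varir Province is at UTC−06:30.
11:30 Varir Province + 6h30m = 18:00 UTC.
At the standard offset (UTC−01:00), 18:00 UTC − 1h = 17:00 Kestara standard time.
The standard-time date in Kestara, 13 February 2027, lies within the daylight-saving period (22 November 2026 – 19 February 2027), so Kestara is on daylight time, UTC+00:00.
18:00 UTC + 0h = 18:00 Kestara.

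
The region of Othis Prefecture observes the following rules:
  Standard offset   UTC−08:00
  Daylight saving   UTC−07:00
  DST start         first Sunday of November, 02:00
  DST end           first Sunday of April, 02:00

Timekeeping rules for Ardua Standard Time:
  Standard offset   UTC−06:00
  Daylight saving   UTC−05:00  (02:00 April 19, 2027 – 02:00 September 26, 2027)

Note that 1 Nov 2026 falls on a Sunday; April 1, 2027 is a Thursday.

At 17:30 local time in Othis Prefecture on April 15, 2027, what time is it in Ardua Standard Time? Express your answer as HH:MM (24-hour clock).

19:30

1 November 2026 is a Sunday, so the first Sunday is November 1.
1 April 2027 is a Thursday, so the first Sunday is April 4.
April 15, 2027 does not fall between 1 November 2026 and 4 April 2027, so daylight saving is not in effect and Othis Prefecture is at UTC−08:00.
17:30 Othis Prefecture + 8h = 01:30 UTC (rolling into the next day, 16 April 2027).
At the standard offset (UTC−06:00), 01:30 UTC − 6h = 19:30 Ardua Standard Time standard time (rolling into the previous day, 15 April 2027).
The standard-time date in Ardua Standard Time, April 15, 2027, is outside the daylight-saving period (19 April – 26 September), so Ardua Standard Time is on standard time, UTC−06:00.
01:30 UTC − 6h = 19:30 Ardua Standard Time (rolling into the previous day, 15 April 2027).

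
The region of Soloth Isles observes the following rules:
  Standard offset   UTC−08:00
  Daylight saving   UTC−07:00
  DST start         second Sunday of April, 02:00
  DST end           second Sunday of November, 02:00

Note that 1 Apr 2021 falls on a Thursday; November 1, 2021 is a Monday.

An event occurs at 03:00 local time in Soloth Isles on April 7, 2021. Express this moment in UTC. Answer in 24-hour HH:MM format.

1 April 2021 is a Thursday, so the first Sunday is April 4 and the second is April 11.
1 November 2021 is a Monday, so the first Sunday is November 7 and the second is November 14.
April 7, 2021 does not fall between 11 April and 14 November, so daylight saving is not in effect and Soloth Isles is at UTC−08:00.
03:00 local + 8h = 11:00 UTC.

11:00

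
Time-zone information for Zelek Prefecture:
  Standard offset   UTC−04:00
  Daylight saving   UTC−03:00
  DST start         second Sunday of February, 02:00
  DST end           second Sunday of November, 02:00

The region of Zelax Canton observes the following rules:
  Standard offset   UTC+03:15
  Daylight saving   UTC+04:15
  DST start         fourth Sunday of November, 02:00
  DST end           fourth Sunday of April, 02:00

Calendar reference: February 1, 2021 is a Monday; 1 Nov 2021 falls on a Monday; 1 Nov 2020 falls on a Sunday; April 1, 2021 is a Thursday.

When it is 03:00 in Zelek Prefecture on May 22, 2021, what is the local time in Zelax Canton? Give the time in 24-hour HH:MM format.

09:15

1 February 2021 is a Monday, so the first Sunday is February 7 and the second is February 14.
1 November 2021 is a Monday, so the first Sunday is November 7 and the second is November 14.
May 22, 2021 falls between 14 February and 14 November, so daylight saving is in effect and Zelek Prefecture is at UTC−03:00.
03:00 Zelek Prefecture + 3h = 06:00 UTC.
1 November 2020 is a Sunday, so the first Sunday is November 1 and the fourth is November 22.
1 April 2021 is a Thursday, so the first Sunday is April 4 and the fourth is April 25.
At the standard offset (UTC+03:15), 06:00 UTC + 3h15m = 09:15 Zelax Canton standard time.
The standard-time date in Zelax Canton, May 22, 2021, does not fall between 22 November 2020 and 25 April 2021, so daylight saving is not in effect and Zelax Canton is at UTC+03:15.
06:00 UTC + 3h15m = 09:15 Zelax Canton.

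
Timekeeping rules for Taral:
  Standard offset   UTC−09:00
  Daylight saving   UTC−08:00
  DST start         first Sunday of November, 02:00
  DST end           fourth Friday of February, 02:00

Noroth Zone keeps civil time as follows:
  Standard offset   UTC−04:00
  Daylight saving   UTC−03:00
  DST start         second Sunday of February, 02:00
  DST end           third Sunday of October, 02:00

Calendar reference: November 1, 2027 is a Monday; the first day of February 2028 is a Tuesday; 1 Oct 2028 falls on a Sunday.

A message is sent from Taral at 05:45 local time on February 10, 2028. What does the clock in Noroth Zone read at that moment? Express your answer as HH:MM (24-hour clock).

09:45

1 November 2027 is a Monday, so the first Sunday is November 7.
1 February 2028 is a Tuesday, so the first Friday is February 4 and the fourth is February 25.
February 10, 2028 lies within the daylight-saving period (7 November 2027 – 25 February 2028), so Taral is on daylight time, UTC−08:00.
05:45 Taral + 8h = 13:45 UTC.
1 February 2028 is a Tuesday, so the first Sunday is February 6 and the second is February 13.
1 October 2028 is a Sunday, so the first Sunday is October 1 and the third is October 15.
At the standard offset (UTC−04:00), 13:45 UTC − 4h = 09:45 Noroth Zone standard time.
Daylight saving runs 13 February – 15 October; the standard-time date in Noroth Zone, February 10, 2028, is outside that window, so Noroth Zone is on standard time at UTC−04:00.
13:45 UTC − 4h = 09:45 Noroth Zone.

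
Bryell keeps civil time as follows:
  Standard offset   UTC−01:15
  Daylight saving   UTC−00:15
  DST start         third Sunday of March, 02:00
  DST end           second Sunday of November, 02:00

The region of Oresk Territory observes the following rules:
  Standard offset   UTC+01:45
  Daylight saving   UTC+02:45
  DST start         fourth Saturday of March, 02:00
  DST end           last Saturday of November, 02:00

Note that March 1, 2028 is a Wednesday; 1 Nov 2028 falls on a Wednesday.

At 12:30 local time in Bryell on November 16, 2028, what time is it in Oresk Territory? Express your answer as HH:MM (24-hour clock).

16:30

1 March 2028 is a Wednesday, so the first Sunday is March 5 and the third is March 19.
1 November 2028 is a Wednesday, so the first Sunday is November 5 and the second is November 12.
November 16, 2028 is outside the daylight-saving period (19 March – 12 November), so Bryell is on standard time, UTC−01:15.
12:30 Bryell + 1h15m = 13:45 UTC.
1 March 2028 is a Wednesday, so the first Saturday is March 4 and the fourth is March 25.
1 November 2028 is a Wednesday, so Saturdays fall on 4, 11, 18, 25; the last is November 25.
At the standard offset (UTC+01:45), 13:45 UTC + 1h45m = 15:30 Oresk Territory standard time.
The standard-time date in Oresk Territory, November 16, 2028, lies within the daylight-saving period (25 March – 25 November), so Oresk Territory is on daylight time, UTC+02:45.
13:45 UTC + 2h45m = 16:30 Oresk Territory.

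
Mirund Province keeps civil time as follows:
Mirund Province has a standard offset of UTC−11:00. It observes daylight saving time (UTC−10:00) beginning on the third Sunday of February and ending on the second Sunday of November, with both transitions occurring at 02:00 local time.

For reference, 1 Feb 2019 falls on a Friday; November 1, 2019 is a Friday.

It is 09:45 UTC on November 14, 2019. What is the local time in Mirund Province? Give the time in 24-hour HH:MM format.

1 February 2019 is a Friday, so the first Sunday is February 3 and the third is February 17.
1 November 2019 is a Friday, so the first Sunday is November 3 and the second is November 10.
At the standard offset (UTC−11:00), 09:45 UTC − 11h = 22:45 Mirund Province standard time (rolling into the previous day, 13 November 2019).
The standard-time date in Mirund Province, November 13, 2019, is outside the daylight-saving period (17 February – 10 November), so Mirund Province is on standard time, UTC−11:00.
09:45 UTC − 11h = 22:45 local (rolling into the previous day, 13 November 2019).

22:45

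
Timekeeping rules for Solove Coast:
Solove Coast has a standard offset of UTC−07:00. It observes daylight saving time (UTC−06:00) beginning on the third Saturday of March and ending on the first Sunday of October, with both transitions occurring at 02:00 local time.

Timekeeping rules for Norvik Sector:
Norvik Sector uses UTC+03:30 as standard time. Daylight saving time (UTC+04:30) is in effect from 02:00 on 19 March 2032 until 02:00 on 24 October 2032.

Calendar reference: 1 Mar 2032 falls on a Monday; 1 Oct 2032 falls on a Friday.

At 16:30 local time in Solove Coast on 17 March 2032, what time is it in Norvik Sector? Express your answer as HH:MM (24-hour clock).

1 March 2032 is a Monday, so the first Saturday is March 6 and the third is March 20.
1 October 2032 is a Friday, so the first Sunday is October 3.
17 March 2032 is outside the daylight-saving period (20 March – 3 October), so Solove Coast is on standard time, UTC−07:00.
16:30 Solove Coast + 7h = 23:30 UTC.
At the standard offset (UTC+03:30), 23:30 UTC + 3h30m = 03:00 Norvik Sector standard time (rolling into the next day, 18 March 2032).
Daylight saving runs 19 March – 24 October; the standard-time date in Norvik Sector, 18 March 2032, is outside that window, so Norvik Sector is on standard time at UTC+03:30.
23:30 UTC + 3h30m = 03:00 Norvik Sector (rolling into the next day, 18 March 2032).

03:00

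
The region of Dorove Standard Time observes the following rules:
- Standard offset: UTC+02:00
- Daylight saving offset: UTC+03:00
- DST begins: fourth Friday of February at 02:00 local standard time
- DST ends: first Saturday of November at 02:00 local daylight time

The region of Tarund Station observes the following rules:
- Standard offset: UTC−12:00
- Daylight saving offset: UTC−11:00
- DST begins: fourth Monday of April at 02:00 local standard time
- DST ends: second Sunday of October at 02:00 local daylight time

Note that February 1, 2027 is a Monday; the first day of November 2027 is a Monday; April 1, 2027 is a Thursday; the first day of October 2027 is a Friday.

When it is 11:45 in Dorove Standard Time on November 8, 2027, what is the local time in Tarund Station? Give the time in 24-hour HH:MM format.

21:45

1 February 2027 is a Monday, so the first Friday is February 5 and the fourth is February 26.
1 November 2027 is a Monday, so the first Saturday is November 6.
November 8, 2027 does not fall between 26 February and 6 November, so daylight saving is not in effect and Dorove Standard Time is at UTC+02:00.
11:45 Dorove Standard Time − 2h = 09:45 UTC.
1 April 2027 is a Thursday, so the first Monday is April 5 and the fourth is April 26.
1 October 2027 is a Friday, so the first Sunday is October 3 and the second is October 10.
At the standard offset (UTC−12:00), 09:45 UTC − 12h = 21:45 Tarund Station standard time (rolling into the previous day, 7 November 2027).
The standard-time date in Tarund Station, November 7, 2027, is outside the daylight-saving period (26 April – 10 October), so Tarund Station is on standard time, UTC−12:00.
09:45 UTC − 12h = 21:45 Tarund Station (rolling into the previous day, 7 November 2027).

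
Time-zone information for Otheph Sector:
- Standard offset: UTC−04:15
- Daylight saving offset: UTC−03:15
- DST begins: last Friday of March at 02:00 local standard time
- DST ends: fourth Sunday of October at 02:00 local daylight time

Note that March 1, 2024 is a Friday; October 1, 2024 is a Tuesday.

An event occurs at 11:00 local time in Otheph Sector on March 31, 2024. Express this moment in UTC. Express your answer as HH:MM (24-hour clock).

1 March 2024 is a Friday, so Fridays fall on 1, 8, 15, 22, 29; the last is March 29.
1 October 2024 is a Tuesday, so the first Sunday is October 6 and the fourth is October 27.
Daylight saving runs 29 March – 27 October; March 31, 2024 is inside that window, so Otheph Sector is at UTC−03:15.
11:00 local + 3h15m = 14:15 UTC.

14:15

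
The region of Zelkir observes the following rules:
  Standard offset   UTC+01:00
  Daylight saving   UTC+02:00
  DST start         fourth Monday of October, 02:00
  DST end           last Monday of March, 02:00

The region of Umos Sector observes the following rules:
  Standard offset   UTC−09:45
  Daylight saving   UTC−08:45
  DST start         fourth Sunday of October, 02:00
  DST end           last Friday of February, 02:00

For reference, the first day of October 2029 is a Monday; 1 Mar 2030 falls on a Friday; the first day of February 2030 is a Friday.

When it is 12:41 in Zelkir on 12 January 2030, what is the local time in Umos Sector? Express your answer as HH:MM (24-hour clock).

1 October 2029 is a Monday, so the first Monday is October 1 and the fourth is October 22.
1 March 2030 is a Friday, so Mondays fall on 4, 11, 18, 25; the last is March 25.
12 January 2030 falls between 22 October 2029 and 25 March 2030, so daylight saving is in effect and Zelkir is at UTC+02:00.
12:41 Zelkir − 2h = 10:41 UTC.
1 October 2029 is a Monday, so the first Sunday is October 7 and the fourth is October 28.
1 February 2030 is a Friday, so Fridays fall on 1, 8, 15, 22; the last is February 22.
At the standard offset (UTC−09:45), 10:41 UTC − 9h45m = 00:56 Umos Sector standard time.
Daylight saving runs 28 October 2029 – 22 February 2030; the standard-time date in Umos Sector, 12 January 2030, is inside that window, so Umos Sector is at UTC−08:45.
10:41 UTC − 8h45m = 01:56 Umos Sector.

01:56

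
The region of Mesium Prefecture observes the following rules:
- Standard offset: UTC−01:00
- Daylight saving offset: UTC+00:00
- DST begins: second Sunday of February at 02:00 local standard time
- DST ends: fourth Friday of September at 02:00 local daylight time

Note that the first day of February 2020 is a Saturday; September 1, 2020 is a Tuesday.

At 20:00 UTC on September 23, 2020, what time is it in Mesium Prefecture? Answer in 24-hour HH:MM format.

1 February 2020 is a Saturday, so the first Sunday is February 2 and the second is February 9.
1 September 2020 is a Tuesday, so the first Friday is September 4 and the fourth is September 25.
At the standard offset (UTC−01:00), 20:00 UTC − 1h = 19:00 Mesium Prefecture standard time.
The standard-time date in Mesium Prefecture, September 23, 2020, falls between 9 February and 25 September, so daylight saving is in effect and Mesium Prefecture is at UTC+00:00.
20:00 UTC + 0h = 20:00 local.

20:00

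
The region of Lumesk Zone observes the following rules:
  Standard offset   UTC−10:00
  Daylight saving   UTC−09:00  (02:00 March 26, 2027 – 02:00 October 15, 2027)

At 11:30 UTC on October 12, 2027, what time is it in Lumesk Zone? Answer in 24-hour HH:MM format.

02:30

At the standard offset (UTC−10:00), 11:30 UTC − 10h = 01:30 Lumesk Zone standard time.
Daylight saving runs 26 March – 15 October; the standard-time date in Lumesk Zone, October 12, 2027, is inside that window, so Lumesk Zone is at UTC−09:00.
11:30 UTC − 9h = 02:30 local.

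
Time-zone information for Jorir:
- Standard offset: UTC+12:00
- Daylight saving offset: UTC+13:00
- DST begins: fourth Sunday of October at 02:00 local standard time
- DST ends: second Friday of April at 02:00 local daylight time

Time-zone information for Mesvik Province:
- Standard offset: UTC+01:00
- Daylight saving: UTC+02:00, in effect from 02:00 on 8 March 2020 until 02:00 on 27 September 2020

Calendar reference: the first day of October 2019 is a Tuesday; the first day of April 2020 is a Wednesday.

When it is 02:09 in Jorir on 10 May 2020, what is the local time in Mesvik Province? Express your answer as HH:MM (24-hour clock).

1 October 2019 is a Tuesday, so the first Sunday is October 6 and the fourth is October 27.
1 April 2020 is a Wednesday, so the first Friday is April 3 and the second is April 10.
10 May 2020 does not fall between 27 October 2019 and 10 April 2020, so daylight saving is not in effect and Jorir is at UTC+12:00.
02:09 Jorir − 12h = 14:09 UTC (rolling into the previous day, 9 May 2020).
At the standard offset (UTC+01:00), 14:09 UTC + 1h = 15:09 Mesvik Province standard time.
Daylight saving runs 8 March – 27 September; the standard-time date in Mesvik Province, 9 May 2020, is inside that window, so Mesvik Province is at UTC+02:00.
14:09 UTC + 2h = 16:09 Mesvik Province.

16:09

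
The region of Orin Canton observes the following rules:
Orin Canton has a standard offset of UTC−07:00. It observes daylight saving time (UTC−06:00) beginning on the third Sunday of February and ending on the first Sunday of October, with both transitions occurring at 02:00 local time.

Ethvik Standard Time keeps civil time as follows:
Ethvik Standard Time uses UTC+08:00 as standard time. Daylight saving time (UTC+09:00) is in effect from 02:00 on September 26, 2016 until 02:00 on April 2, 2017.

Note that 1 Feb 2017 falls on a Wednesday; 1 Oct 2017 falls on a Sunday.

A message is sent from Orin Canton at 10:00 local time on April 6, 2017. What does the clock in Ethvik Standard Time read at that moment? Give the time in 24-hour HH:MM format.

00:00

1 February 2017 is a Wednesday, so the first Sunday is February 5 and the third is February 19.
1 October 2017 is a Sunday, so the first Sunday is October 1.
April 6, 2017 lies within the daylight-saving period (19 February – 1 October), so Orin Canton is on daylight time, UTC−06:00.
10:00 Orin Canton + 6h = 16:00 UTC.
At the standard offset (UTC+08:00), 16:00 UTC + 8h = 00:00 Ethvik Standard Time standard time (rolling into the next day, 7 April 2017).
The standard-time date in Ethvik Standard Time, April 7, 2017, is outside the daylight-saving period (26 September 2016 – 2 April 2017), so Ethvik Standard Time is on standard time, UTC+08:00.
16:00 UTC + 8h = 00:00 Ethvik Standard Time (rolling into the next day, 7 April 2017).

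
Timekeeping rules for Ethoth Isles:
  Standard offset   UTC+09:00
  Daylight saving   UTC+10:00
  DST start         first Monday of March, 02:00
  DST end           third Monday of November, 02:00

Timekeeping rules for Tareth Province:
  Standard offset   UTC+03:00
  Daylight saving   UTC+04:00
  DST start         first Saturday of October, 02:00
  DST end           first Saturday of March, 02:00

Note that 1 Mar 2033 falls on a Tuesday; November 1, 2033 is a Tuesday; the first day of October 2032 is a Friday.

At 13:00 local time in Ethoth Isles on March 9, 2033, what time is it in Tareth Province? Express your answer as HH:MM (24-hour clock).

06:00

1 March 2033 is a Tuesday, so the first Monday is March 7.
1 November 2033 is a Tuesday, so the first Monday is November 7 and the third is November 21.
March 9, 2033 lies within the daylight-saving period (7 March – 21 November), so Ethoth Isles is on daylight time, UTC+10:00.
13:00 Ethoth Isles − 10h = 03:00 UTC.
1 October 2032 is a Friday, so the first Saturday is October 2.
1 March 2033 is a Tuesday, so the first Saturday is March 5.
At the standard offset (UTC+03:00), 03:00 UTC + 3h = 06:00 Tareth Province standard time.
Daylight saving runs 2 October 2032 – 5 March 2033; the standard-time date in Tareth Province, March 9, 2033, is outside that window, so Tareth Province is on standard time at UTC+03:00.
03:00 UTC + 3h = 06:00 Tareth Province.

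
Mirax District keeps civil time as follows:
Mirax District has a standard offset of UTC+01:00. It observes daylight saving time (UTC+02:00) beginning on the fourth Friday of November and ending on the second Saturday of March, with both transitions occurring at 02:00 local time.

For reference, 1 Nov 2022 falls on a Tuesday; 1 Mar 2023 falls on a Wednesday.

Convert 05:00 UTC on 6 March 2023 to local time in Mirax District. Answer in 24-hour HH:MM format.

1 November 2022 is a Tuesday, so the first Friday is November 4 and the fourth is November 25.
1 March 2023 is a Wednesday, so the first Saturday is March 4 and the second is March 11.
At the standard offset (UTC+01:00), 05:00 UTC + 1h = 06:00 Mirax District standard time.
The standard-time date in Mirax District, 6 March 2023, falls between 25 November 2022 and 11 March 2023, so daylight saving is in effect and Mirax District is at UTC+02:00.
05:00 UTC + 2h = 07:00 local.

07:00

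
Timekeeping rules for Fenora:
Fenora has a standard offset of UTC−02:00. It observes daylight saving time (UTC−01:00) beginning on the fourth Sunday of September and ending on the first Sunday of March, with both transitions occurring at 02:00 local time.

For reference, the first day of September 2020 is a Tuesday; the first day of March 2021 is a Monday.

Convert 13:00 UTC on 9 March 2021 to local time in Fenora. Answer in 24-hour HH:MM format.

11:00

1 September 2020 is a Tuesday, so the first Sunday is September 6 and the fourth is September 27.
1 March 2021 is a Monday, so the first Sunday is March 7.
At the standard offset (UTC−02:00), 13:00 UTC − 2h = 11:00 Fenora standard time.
Daylight saving runs 27 September 2020 – 7 March 2021; the standard-time date in Fenora, 9 March 2021, is outside that window, so Fenora is on standard time at UTC−02:00.
13:00 UTC − 2h = 11:00 local.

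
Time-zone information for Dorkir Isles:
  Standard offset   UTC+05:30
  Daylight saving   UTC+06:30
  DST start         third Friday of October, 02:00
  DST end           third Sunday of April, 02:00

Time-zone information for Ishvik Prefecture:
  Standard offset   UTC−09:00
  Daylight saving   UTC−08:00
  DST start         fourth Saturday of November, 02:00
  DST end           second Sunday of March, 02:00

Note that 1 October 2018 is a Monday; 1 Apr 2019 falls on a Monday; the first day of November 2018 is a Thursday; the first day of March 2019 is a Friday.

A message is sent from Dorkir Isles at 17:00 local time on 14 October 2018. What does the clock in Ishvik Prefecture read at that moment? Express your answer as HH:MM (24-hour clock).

1 October 2018 is a Monday, so the first Friday is October 5 and the third is October 19.
1 April 2019 is a Monday, so the first Sunday is April 7 and the third is April 21.
Daylight saving runs 19 October 2018 – 21 April 2019; 14 October 2018 is outside that window, so Dorkir Isles is on standard time at UTC+05:30.
17:00 Dorkir Isles − 5h30m = 11:30 UTC.
1 November 2018 is a Thursday, so the first Saturday is November 3 and the fourth is November 24.
1 March 2019 is a Friday, so the first Sunday is March 3 and the second is March 10.
At the standard offset (UTC−09:00), 11:30 UTC − 9h = 02:30 Ishvik Prefecture standard time.
Daylight saving runs 24 November 2018 – 10 March 2019; the standard-time date in Ishvik Prefecture, 14 October 2018, is outside that window, so Ishvik Prefecture is on standard time at UTC−09:00.
11:30 UTC − 9h = 02:30 Ishvik Prefecture.

02:30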